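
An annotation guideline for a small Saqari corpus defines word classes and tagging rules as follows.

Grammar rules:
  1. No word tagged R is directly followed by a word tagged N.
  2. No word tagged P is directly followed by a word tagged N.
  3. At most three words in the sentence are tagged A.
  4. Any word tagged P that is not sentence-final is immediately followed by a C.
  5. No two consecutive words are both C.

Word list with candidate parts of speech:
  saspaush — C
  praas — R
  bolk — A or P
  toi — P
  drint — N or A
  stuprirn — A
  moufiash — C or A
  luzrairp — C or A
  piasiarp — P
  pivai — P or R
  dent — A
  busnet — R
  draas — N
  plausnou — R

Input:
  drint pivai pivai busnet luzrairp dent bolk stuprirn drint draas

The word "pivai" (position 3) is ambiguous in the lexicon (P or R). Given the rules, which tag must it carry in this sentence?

R

Candidates per position — 1:drint {N,A}; 2:pivai {P,R}; 3:pivai {P,R}; 4:busnet {R}; 5:luzrairp {C,A}; 6:dent {A}; 7:bolk {A,P}; 8:stuprirn {A}; 9:drint {N,A}; 10:draas {N}.
If word 2 were P, no tagging could satisfy rule 4; so word 2 is R.
If word 3 were P, no tagging could satisfy rule 4; so word 3 is R.
If word 7 were P, no tagging could satisfy rule 4; so word 7 is A.
If word 9 were A, no tagging could satisfy rule 3; so word 9 is N.
If word 1 were A, no tagging could satisfy rule 3; so word 1 is N.
If word 5 were A, no tagging could satisfy rule 3; so word 5 is C.
That leaves exactly one tagging: N R R R C A A A N N.
Rule-by-rule: rule 1 satisfied; rule 2 satisfied; rule 3 satisfied; rule 4 satisfied; rule 5 satisfied.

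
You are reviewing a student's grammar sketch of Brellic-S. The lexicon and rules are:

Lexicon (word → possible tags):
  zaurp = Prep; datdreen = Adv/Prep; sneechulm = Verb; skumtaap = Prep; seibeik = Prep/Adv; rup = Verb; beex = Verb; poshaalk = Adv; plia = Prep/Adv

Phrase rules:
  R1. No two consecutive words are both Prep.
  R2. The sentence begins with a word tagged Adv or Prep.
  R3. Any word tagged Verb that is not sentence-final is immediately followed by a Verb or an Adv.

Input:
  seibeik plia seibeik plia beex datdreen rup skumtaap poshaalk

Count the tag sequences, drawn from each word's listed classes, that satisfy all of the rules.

Candidates per position — 1:seibeik {Prep,Adv}; 2:plia {Prep,Adv}; 3:seibeik {Prep,Adv}; 4:plia {Prep,Adv}; 5:beex {Verb}; 6:datdreen {Adv,Prep}; 7:rup {Verb}; 8:skumtaap {Prep}; 9:poshaalk {Adv}.
There are 32 candidate sequences in total.
Rule 3 cannot be satisfied by any choice of tags from the lexicon.
So there is no consistent tagging.
Count = 0.

0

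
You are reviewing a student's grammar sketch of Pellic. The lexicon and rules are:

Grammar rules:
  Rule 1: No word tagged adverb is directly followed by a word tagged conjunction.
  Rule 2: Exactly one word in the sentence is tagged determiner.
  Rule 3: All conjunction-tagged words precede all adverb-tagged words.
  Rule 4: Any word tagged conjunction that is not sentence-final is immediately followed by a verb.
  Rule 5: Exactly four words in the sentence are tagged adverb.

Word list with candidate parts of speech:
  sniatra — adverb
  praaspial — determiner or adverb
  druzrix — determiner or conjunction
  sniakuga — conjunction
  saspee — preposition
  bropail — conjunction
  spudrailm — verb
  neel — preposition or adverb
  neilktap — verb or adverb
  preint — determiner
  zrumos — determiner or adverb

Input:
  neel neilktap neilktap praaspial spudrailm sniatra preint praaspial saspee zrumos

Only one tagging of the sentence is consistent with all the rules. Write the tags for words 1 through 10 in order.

preposition verb verb adverb verb adverb determiner adverb preposition adverb

Candidates per position — 1:neel {preposition,adverb}; 2:neilktap {verb,adverb}; 3:neilktap {verb,adverb}; 4:praaspial {determiner,adverb}; 5:spudrailm {verb}; 6:sniatra {adverb}; 7:preint {determiner}; 8:praaspial {determiner,adverb}; 9:saspee {preposition}; 10:zrumos {determiner,adverb}.
Position 4: determiner is ruled out by rule 2; that leaves adverb.
Position 8: determiner is ruled out by rule 2; that leaves adverb.
Position 10: determiner is ruled out by rule 2; that leaves adverb.
Position 1: adverb is ruled out by rule 5; that leaves preposition.
Position 2: adverb is ruled out by rule 5; that leaves verb.
Position 3: adverb is ruled out by rule 5; that leaves verb.
That leaves exactly one tagging: preposition verb verb adverb verb adverb determiner adverb preposition adverb.
Rule-by-rule: rule 1 ✓; rule 2 ✓; rule 3 ✓; rule 4 ✓; rule 5 ✓.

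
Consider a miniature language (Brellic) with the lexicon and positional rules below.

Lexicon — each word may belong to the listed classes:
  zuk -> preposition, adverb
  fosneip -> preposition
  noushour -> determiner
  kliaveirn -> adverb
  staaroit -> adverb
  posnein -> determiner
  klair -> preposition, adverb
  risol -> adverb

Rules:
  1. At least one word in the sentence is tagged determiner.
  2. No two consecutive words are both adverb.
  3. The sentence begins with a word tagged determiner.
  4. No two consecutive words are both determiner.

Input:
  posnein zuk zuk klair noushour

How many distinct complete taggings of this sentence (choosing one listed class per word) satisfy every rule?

Candidates per position — 1:posnein {determiner}; 2:zuk {preposition,adverb}; 3:zuk {preposition,adverb}; 4:klair {preposition,adverb}; 5:noushour {determiner}.
There are 8 candidate sequences in total.
The sequences that satisfy every rule: determiner preposition preposition preposition determiner; determiner preposition preposition adverb determiner; determiner preposition adverb preposition determiner; determiner adverb preposition preposition determiner; determiner adverb preposition adverb determiner.
Count = 5.

5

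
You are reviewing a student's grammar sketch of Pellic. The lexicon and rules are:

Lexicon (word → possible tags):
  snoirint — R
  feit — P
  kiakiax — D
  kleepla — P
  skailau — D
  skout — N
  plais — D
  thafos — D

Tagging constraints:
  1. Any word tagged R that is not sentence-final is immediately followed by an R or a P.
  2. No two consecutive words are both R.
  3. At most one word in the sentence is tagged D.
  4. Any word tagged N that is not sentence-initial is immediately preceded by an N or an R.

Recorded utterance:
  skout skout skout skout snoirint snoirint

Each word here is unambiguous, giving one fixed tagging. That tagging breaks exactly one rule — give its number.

2

Fixed tagging: N N N N R R.
Rule check: R1 ✓, R2 ✗, R3 ✓, R4 ✓.
Only rule 2 fails.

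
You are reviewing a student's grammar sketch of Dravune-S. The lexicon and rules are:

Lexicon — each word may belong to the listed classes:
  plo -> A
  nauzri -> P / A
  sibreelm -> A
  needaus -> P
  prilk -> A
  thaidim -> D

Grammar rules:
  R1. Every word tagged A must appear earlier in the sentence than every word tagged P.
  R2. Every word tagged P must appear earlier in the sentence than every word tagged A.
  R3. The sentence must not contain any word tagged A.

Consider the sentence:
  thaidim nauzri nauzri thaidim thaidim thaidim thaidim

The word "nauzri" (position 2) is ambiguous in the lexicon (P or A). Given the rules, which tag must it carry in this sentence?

P

Candidates per position — 1:thaidim {D}; 2:nauzri {P,A}; 3:nauzri {P,A}; 4:thaidim {D}; 5:thaidim {D}; 6:thaidim {D}; 7:thaidim {D}.
Position 2: A is ruled out by rule 3; that leaves P.
Position 3: A is ruled out by rule 1; that leaves P.
That leaves exactly one tagging: D P P D D D D.
Rule-by-rule: rule 1 ok; rule 2 ok; rule 3 ok.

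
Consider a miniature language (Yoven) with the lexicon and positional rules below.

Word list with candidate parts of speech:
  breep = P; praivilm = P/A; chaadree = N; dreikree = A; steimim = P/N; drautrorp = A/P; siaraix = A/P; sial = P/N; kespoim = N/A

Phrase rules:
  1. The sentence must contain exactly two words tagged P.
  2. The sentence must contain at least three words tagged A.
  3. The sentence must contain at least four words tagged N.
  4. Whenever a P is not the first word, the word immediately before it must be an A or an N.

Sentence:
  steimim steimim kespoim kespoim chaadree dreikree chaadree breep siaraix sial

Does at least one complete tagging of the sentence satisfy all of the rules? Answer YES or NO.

Candidates per position — 1:steimim {P,N}; 2:steimim {P,N}; 3:kespoim {N,A}; 4:kespoim {N,A}; 5:chaadree {N}; 6:dreikree {A}; 7:chaadree {N}; 8:breep {P}; 9:siaraix {A,P}; 10:sial {P,N}.
One satisfying assignment: P N A A N A N P A N.
Rule-by-rule: rule 1 ok; rule 2 ok; rule 3 ok; rule 4 ok.

YES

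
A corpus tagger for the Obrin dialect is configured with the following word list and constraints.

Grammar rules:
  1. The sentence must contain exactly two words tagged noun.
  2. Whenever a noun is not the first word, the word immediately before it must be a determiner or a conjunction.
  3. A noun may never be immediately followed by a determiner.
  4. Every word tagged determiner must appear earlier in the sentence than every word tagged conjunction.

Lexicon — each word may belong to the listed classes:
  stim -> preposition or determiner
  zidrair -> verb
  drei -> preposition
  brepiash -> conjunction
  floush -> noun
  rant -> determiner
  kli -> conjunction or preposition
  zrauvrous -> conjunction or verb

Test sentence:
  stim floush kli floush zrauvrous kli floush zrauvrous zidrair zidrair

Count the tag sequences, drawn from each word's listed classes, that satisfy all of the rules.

Candidates per position — 1:stim {preposition,determiner}; 2:floush {noun}; 3:kli {conjunction,preposition}; 4:floush {noun}; 5:zrauvrous {conjunction,verb}; 6:kli {conjunction,preposition}; 7:floush {noun}; 8:zrauvrous {conjunction,verb}; 9:zidrair {verb}; 10:zidrair {verb}.
There are 32 candidate sequences in total.
Rule 1 cannot be satisfied by any choice of tags from the lexicon.
So there is no consistent tagging.
Count = 0.

0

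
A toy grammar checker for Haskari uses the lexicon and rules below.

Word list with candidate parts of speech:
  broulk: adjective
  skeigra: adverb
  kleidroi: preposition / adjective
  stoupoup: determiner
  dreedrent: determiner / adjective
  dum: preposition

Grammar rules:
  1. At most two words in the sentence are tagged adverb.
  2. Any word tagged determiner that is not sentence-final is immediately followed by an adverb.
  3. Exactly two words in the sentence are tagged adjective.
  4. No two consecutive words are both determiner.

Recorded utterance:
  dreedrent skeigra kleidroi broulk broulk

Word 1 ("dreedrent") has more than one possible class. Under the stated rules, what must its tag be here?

Candidates per position — 1:dreedrent {determiner,adjective}; 2:skeigra {adverb}; 3:kleidroi {preposition,adjective}; 4:broulk {adjective}; 5:broulk {adjective}.
Position 1: adjective is ruled out by rule 3; that leaves determiner.
Position 3: adjective is ruled out by rule 3; that leaves preposition.
That leaves exactly one tagging: determiner adverb preposition adjective adjective.
Check: rule 1 satisfied; rule 2 satisfied; rule 3 satisfied; rule 4 satisfied.

determiner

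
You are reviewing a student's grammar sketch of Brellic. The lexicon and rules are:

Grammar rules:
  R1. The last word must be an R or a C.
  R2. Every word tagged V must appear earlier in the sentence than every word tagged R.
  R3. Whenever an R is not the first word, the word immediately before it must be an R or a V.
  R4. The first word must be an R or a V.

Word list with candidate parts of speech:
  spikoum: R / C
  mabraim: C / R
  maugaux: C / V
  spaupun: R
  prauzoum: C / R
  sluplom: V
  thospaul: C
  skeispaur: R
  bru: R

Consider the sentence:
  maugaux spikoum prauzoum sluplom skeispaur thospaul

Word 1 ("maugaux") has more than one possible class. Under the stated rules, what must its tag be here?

Candidates per position — 1:maugaux {C,V}; 2:spikoum {R,C}; 3:prauzoum {C,R}; 4:sluplom {V}; 5:skeispaur {R}; 6:thospaul {C}.
Word 1 cannot be C — rule 4 would then fail for every completion. It is V.
Word 2 cannot be R — rule 2 would then fail for every completion. It is C.
Word 3 cannot be R — rule 2 would then fail for every completion. It is C.
That leaves exactly one tagging: V C C V R C.
Verifying each rule — rule 1 holds; rule 2 holds; rule 3 holds; rule 4 holds.

V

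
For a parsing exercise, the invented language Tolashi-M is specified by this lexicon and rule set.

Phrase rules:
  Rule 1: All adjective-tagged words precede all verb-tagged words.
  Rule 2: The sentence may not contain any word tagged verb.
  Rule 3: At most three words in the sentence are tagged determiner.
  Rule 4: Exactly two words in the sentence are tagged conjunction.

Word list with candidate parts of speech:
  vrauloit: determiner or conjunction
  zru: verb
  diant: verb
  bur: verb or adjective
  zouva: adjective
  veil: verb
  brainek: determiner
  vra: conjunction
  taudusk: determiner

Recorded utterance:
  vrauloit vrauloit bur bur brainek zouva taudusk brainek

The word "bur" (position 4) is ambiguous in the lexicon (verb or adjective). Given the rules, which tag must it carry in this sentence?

Candidates per position — 1:vrauloit {determiner,conjunction}; 2:vrauloit {determiner,conjunction}; 3:bur {verb,adjective}; 4:bur {verb,adjective}; 5:brainek {determiner}; 6:zouva {adjective}; 7:taudusk {determiner}; 8:brainek {determiner}.
Position 1: tagging it determiner would leave rule 3 unsatisfiable, so it must be conjunction.
Position 2: tagging it determiner would leave rule 3 unsatisfiable, so it must be conjunction.
Position 3: tagging it verb would leave rule 1 unsatisfiable, so it must be adjective.
Position 4: tagging it verb would leave rule 1 unsatisfiable, so it must be adjective.
So the tagging must be: conjunction conjunction adjective adjective determiner adjective determiner determiner.
Check: rule 1 holds; rule 2 holds; rule 3 holds; rule 4 holds.

adjective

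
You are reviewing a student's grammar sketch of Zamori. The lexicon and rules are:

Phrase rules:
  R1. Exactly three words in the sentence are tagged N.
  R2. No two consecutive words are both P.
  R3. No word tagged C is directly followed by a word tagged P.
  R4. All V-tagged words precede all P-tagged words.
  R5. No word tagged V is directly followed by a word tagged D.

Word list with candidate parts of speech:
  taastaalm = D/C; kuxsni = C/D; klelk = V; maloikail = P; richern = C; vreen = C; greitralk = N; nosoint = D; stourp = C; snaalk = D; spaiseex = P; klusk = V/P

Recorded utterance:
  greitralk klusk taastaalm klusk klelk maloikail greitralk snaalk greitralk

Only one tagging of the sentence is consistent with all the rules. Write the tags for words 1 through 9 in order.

N V C V V P N D N

Candidates per position — 1:greitralk {N}; 2:klusk {V,P}; 3:taastaalm {D,C}; 4:klusk {V,P}; 5:klelk {V}; 6:maloikail {P}; 7:greitralk {N}; 8:snaalk {D}; 9:greitralk {N}.
If word 2 were P, no tagging could satisfy rule 4; so word 2 is V.
If word 3 were D, no tagging could satisfy rule 5; so word 3 is C.
If word 4 were P, no tagging could satisfy rule 3; so word 4 is V.
So the tagging must be: N V C V V P N D N.
Check: rule 1 satisfied; rule 2 satisfied; rule 3 satisfied; rule 4 satisfied; rule 5 satisfied.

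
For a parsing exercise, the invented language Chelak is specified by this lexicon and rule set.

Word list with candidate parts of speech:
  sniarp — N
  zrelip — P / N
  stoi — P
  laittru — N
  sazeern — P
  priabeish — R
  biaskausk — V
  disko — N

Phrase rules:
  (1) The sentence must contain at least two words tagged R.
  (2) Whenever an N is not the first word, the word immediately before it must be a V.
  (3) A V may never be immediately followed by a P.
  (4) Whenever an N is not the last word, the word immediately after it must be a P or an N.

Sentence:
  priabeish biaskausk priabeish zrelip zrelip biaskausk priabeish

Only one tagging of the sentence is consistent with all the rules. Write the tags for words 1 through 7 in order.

Candidates per position — 1:priabeish {R}; 2:biaskausk {V}; 3:priabeish {R}; 4:zrelip {P,N}; 5:zrelip {P,N}; 6:biaskausk {V}; 7:priabeish {R}.
Position 4: N is ruled out by rule 2; that leaves P.
Position 5: N is ruled out by rule 2; that leaves P.
The unique satisfying tagging is: R V R P P V R.
Rule-by-rule: rule 1 ✓; rule 2 ✓; rule 3 ✓; rule 4 ✓.

R V R P P V R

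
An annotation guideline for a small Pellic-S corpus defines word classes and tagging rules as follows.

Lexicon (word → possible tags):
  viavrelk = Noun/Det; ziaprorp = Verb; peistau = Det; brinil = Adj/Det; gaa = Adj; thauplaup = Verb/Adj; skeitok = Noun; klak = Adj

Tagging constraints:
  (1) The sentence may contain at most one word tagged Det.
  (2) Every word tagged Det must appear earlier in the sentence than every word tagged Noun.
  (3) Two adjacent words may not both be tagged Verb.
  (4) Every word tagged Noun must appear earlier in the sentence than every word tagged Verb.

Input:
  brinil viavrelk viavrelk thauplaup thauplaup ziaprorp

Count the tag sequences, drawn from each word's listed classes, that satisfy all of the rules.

6

Candidates per position — 1:brinil {Adj,Det}; 2:viavrelk {Noun,Det}; 3:viavrelk {Noun,Det}; 4:thauplaup {Verb,Adj}; 5:thauplaup {Verb,Adj}; 6:ziaprorp {Verb}.
There are 32 candidate sequences in total.
Checking each against the rules leaves 6 sequences.
Count = 6.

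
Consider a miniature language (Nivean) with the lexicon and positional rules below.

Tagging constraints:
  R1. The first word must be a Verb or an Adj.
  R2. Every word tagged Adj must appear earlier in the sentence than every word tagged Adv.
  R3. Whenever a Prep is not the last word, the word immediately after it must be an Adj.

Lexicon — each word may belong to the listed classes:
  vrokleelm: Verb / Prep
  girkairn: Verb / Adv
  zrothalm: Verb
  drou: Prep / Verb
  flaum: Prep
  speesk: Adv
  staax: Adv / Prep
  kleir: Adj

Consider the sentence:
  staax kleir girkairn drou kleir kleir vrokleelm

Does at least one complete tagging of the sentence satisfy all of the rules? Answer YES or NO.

Candidates per position — 1:staax {Adv,Prep}; 2:kleir {Adj}; 3:girkairn {Verb,Adv}; 4:drou {Prep,Verb}; 5:kleir {Adj}; 6:kleir {Adj}; 7:vrokleelm {Verb,Prep}.
Rule 1 cannot be satisfied by any choice of tags from the lexicon.
So there is no consistent tagging.

NO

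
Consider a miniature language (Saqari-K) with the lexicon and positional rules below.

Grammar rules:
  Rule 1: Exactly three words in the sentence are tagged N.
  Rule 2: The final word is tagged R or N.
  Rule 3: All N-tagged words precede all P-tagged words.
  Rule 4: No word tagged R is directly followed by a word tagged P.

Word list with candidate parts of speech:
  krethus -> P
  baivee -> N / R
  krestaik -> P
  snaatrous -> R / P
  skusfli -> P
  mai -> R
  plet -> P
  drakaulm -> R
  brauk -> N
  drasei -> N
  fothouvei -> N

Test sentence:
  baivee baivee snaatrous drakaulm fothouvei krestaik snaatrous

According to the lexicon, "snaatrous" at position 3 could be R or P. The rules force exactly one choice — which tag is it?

R

Candidates per position — 1:baivee {N,R}; 2:baivee {N,R}; 3:snaatrous {R,P}; 4:drakaulm {R}; 5:fothouvei {N}; 6:krestaik {P}; 7:snaatrous {R,P}.
Position 1: tagging it R would leave rule 1 unsatisfiable, so it must be N.
Position 2: tagging it R would leave rule 1 unsatisfiable, so it must be N.
Position 3: tagging it P would leave rule 3 unsatisfiable, so it must be R.
Position 7: tagging it P would leave rule 2 unsatisfiable, so it must be R.
So the tagging must be: N N R R N P R.
Check: rule 1 holds; rule 2 holds; rule 3 holds; rule 4 holds.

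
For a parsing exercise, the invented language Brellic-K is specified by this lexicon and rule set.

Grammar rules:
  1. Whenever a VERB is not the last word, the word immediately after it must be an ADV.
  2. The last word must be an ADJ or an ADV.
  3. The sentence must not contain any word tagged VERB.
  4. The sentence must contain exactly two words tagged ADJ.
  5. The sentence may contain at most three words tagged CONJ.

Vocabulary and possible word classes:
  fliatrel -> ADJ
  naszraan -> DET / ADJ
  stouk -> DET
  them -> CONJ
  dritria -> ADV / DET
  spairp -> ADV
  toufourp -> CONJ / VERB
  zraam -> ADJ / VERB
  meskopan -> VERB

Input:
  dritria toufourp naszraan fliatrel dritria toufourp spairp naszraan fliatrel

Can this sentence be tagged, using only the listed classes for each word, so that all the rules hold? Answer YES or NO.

YES

Candidates per position — 1:dritria {ADV,DET}; 2:toufourp {CONJ,VERB}; 3:naszraan {DET,ADJ}; 4:fliatrel {ADJ}; 5:dritria {ADV,DET}; 6:toufourp {CONJ,VERB}; 7:spairp {ADV}; 8:naszraan {DET,ADJ}; 9:fliatrel {ADJ}.
One satisfying assignment: DET CONJ DET ADJ ADV CONJ ADV DET ADJ.
Verifying each rule — rule 1 holds; rule 2 holds; rule 3 holds; rule 4 holds; rule 5 holds.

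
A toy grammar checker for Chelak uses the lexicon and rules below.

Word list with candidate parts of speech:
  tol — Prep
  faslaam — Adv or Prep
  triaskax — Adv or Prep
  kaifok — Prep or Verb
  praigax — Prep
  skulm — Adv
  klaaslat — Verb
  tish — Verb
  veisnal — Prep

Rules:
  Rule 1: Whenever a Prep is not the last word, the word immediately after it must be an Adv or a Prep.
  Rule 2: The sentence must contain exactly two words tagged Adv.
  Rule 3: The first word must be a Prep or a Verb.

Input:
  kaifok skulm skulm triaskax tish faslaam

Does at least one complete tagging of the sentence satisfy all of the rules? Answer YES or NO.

Candidates per position — 1:kaifok {Prep,Verb}; 2:skulm {Adv}; 3:skulm {Adv}; 4:triaskax {Adv,Prep}; 5:tish {Verb}; 6:faslaam {Adv,Prep}.
Every candidate sequence violates at least one rule; no consistent tagging exists.

NO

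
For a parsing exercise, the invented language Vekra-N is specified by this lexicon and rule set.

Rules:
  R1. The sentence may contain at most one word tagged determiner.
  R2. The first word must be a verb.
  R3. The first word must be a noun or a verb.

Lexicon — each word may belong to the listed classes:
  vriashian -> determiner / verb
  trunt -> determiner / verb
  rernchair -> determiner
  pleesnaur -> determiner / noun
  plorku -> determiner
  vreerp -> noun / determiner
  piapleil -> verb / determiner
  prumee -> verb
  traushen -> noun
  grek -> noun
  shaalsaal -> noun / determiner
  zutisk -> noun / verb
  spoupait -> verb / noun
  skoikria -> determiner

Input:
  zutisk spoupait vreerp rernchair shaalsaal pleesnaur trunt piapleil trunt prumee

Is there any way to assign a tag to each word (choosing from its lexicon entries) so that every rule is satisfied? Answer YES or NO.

Candidates per position — 1:zutisk {noun,verb}; 2:spoupait {verb,noun}; 3:vreerp {noun,determiner}; 4:rernchair {determiner}; 5:shaalsaal {noun,determiner}; 6:pleesnaur {determiner,noun}; 7:trunt {determiner,verb}; 8:piapleil {verb,determiner}; 9:trunt {determiner,verb}; 10:prumee {verb}.
One satisfying assignment: verb noun noun determiner noun noun verb verb verb verb.
Checking: rule 1 satisfied; rule 2 satisfied; rule 3 satisfied.

YES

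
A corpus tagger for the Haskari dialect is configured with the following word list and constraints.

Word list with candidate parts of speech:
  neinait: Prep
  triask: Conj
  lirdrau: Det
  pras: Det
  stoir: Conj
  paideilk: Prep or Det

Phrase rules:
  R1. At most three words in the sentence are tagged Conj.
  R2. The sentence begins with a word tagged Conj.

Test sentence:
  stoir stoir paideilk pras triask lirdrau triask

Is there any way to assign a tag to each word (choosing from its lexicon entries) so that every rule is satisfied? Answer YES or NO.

Candidates per position — 1:stoir {Conj}; 2:stoir {Conj}; 3:paideilk {Prep,Det}; 4:pras {Det}; 5:triask {Conj}; 6:lirdrau {Det}; 7:triask {Conj}.
Rule 1 cannot be satisfied by any choice of tags from the lexicon.
So there is no consistent tagging.

NO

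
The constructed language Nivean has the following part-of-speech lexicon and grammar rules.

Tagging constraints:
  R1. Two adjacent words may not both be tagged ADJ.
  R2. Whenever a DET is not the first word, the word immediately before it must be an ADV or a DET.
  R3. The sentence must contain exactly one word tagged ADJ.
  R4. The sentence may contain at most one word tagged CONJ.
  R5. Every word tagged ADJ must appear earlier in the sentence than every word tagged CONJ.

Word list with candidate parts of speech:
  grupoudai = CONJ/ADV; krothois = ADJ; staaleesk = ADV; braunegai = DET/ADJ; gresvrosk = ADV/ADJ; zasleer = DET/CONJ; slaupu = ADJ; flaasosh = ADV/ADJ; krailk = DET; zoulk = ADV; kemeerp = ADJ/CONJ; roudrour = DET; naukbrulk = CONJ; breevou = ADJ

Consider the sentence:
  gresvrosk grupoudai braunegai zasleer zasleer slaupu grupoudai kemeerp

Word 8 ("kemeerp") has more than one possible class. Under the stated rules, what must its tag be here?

CONJ

Candidates per position — 1:gresvrosk {ADV,ADJ}; 2:grupoudai {CONJ,ADV}; 3:braunegai {DET,ADJ}; 4:zasleer {DET,CONJ}; 5:zasleer {DET,CONJ}; 6:slaupu {ADJ}; 7:grupoudai {CONJ,ADV}; 8:kemeerp {ADJ,CONJ}.
Position 1: ADJ is ruled out by rule 3; that leaves ADV.
Position 2: CONJ is ruled out by rule 5; that leaves ADV.
Position 3: ADJ is ruled out by rule 3; that leaves DET.
Position 4: CONJ is ruled out by rule 5; that leaves DET.
Position 5: CONJ is ruled out by rule 5; that leaves DET.
Position 8: ADJ is ruled out by rule 3; that leaves CONJ.
Position 7: CONJ is ruled out by rule 4; that leaves ADV.
The unique satisfying tagging is: ADV ADV DET DET DET ADJ ADV CONJ.
Rule-by-rule: rule 1 ok; rule 2 ok; rule 3 ok; rule 4 ok; rule 5 ok.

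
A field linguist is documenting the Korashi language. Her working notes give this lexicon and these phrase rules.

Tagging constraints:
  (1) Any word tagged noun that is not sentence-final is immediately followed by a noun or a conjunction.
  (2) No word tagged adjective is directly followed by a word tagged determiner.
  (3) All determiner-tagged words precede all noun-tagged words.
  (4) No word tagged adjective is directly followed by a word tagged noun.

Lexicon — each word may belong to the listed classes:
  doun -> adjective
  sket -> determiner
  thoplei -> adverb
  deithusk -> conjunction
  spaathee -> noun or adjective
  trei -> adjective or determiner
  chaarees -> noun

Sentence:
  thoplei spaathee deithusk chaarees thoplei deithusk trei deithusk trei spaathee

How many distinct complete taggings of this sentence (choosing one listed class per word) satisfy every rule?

Candidates per position — 1:thoplei {adverb}; 2:spaathee {noun,adjective}; 3:deithusk {conjunction}; 4:chaarees {noun}; 5:thoplei {adverb}; 6:deithusk {conjunction}; 7:trei {adjective,determiner}; 8:deithusk {conjunction}; 9:trei {adjective,determiner}; 10:spaathee {noun,adjective}.
There are 16 candidate sequences in total.
Rule 1 cannot be satisfied by any choice of tags from the lexicon.
So there is no consistent tagging.
Count = 0.

0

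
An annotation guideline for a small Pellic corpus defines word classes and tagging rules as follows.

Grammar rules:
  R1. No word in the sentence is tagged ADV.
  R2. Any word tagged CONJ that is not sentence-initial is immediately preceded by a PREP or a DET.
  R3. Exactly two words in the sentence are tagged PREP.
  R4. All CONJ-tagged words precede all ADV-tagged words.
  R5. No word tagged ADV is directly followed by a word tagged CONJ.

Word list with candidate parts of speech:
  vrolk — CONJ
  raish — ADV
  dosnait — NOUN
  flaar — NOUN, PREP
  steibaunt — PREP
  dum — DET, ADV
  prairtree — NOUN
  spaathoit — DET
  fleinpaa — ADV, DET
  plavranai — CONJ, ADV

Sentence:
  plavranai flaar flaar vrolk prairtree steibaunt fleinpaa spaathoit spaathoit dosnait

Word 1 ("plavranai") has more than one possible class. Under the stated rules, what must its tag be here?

Candidates per position — 1:plavranai {CONJ,ADV}; 2:flaar {NOUN,PREP}; 3:flaar {NOUN,PREP}; 4:vrolk {CONJ}; 5:prairtree {NOUN}; 6:steibaunt {PREP}; 7:fleinpaa {ADV,DET}; 8:spaathoit {DET}; 9:spaathoit {DET}; 10:dosnait {NOUN}.
If word 1 were ADV, no tagging could satisfy rule 1; so word 1 is CONJ.
If word 3 were NOUN, no tagging could satisfy rule 2; so word 3 is PREP.
If word 7 were ADV, no tagging could satisfy rule 1; so word 7 is DET.
If word 2 were PREP, no tagging could satisfy rule 3; so word 2 is NOUN.
The only consistent sequence is: CONJ NOUN PREP CONJ NOUN PREP DET DET DET NOUN.
Checking: rule 1 ✓; rule 2 ✓; rule 3 ✓; rule 4 ✓; rule 5 ✓.

CONJ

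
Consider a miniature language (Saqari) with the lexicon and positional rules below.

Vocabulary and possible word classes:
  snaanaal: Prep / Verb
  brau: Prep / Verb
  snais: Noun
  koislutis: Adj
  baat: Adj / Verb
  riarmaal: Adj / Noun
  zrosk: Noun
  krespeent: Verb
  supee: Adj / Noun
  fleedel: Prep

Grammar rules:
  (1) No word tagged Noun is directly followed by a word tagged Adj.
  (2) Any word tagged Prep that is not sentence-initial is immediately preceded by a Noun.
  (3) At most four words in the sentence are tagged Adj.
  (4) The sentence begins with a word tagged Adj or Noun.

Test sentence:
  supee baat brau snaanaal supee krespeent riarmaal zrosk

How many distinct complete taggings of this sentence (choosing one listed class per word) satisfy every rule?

12

Candidates per position — 1:supee {Adj,Noun}; 2:baat {Adj,Verb}; 3:brau {Prep,Verb}; 4:snaanaal {Prep,Verb}; 5:supee {Adj,Noun}; 6:krespeent {Verb}; 7:riarmaal {Adj,Noun}; 8:zrosk {Noun}.
There are 64 candidate sequences in total.
Checking each against the rules leaves 12 sequences.
Count = 12.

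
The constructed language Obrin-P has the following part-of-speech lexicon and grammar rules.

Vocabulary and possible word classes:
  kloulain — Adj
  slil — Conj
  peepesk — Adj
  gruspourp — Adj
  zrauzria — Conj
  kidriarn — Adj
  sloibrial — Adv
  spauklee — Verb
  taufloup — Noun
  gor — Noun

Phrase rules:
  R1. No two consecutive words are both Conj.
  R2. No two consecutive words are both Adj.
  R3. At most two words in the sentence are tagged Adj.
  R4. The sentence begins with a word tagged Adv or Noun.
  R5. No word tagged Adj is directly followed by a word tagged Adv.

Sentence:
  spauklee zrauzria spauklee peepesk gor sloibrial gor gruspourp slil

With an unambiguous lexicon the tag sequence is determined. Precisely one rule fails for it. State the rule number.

4

Fixed tagging: Verb Conj Verb Adj Noun Adv Noun Adj Conj.
Rule check: R1 ✓, R2 ✓, R3 ✓, R4 ✗, R5 ✓.
Only rule 4 fails.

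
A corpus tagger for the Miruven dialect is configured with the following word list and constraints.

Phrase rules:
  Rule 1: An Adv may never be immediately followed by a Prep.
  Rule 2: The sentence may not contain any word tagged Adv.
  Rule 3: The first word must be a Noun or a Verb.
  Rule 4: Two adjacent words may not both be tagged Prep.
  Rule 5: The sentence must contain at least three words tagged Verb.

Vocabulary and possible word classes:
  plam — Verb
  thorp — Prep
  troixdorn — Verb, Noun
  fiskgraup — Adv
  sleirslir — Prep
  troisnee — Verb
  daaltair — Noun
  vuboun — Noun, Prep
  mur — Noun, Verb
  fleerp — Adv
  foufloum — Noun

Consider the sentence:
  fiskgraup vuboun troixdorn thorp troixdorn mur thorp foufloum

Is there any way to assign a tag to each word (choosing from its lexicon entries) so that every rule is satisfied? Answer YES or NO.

Candidates per position — 1:fiskgraup {Adv}; 2:vuboun {Noun,Prep}; 3:troixdorn {Verb,Noun}; 4:thorp {Prep}; 5:troixdorn {Verb,Noun}; 6:mur {Noun,Verb}; 7:thorp {Prep}; 8:foufloum {Noun}.
Rule 2 cannot be satisfied by any choice of tags from the lexicon.
So there is no consistent tagging.

NO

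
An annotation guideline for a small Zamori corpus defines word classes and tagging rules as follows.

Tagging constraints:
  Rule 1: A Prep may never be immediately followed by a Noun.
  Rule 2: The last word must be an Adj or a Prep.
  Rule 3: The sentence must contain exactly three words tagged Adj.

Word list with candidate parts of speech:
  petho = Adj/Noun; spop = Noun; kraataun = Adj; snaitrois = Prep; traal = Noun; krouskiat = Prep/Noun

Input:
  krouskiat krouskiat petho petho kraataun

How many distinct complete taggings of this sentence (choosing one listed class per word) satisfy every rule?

Candidates per position — 1:krouskiat {Prep,Noun}; 2:krouskiat {Prep,Noun}; 3:petho {Adj,Noun}; 4:petho {Adj,Noun}; 5:kraataun {Adj}.
There are 16 candidate sequences in total.
The sequences that satisfy every rule: Prep Prep Adj Adj Adj; Noun Prep Adj Adj Adj; Noun Noun Adj Adj Adj.
Count = 3.

3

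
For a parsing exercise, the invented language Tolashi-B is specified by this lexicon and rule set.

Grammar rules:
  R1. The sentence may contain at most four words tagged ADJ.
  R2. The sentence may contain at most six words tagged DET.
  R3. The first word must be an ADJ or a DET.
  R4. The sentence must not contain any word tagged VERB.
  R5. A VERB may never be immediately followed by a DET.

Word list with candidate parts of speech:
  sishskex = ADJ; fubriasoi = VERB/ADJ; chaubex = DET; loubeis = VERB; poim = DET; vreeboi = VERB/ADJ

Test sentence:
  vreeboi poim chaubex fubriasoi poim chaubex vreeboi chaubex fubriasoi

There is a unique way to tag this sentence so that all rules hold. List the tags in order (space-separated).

ADJ DET DET ADJ DET DET ADJ DET ADJ

Candidates per position — 1:vreeboi {VERB,ADJ}; 2:poim {DET}; 3:chaubex {DET}; 4:fubriasoi {VERB,ADJ}; 5:poim {DET}; 6:chaubex {DET}; 7:vreeboi {VERB,ADJ}; 8:chaubex {DET}; 9:fubriasoi {VERB,ADJ}.
If word 1 were VERB, no tagging could satisfy rule 3; so word 1 is ADJ.
If word 4 were VERB, no tagging could satisfy rule 4; so word 4 is ADJ.
If word 7 were VERB, no tagging could satisfy rule 4; so word 7 is ADJ.
If word 9 were VERB, no tagging could satisfy rule 4; so word 9 is ADJ.
The unique satisfying tagging is: ADJ DET DET ADJ DET DET ADJ DET ADJ.
Checking: rule 1 holds; rule 2 holds; rule 3 holds; rule 4 holds; rule 5 holds.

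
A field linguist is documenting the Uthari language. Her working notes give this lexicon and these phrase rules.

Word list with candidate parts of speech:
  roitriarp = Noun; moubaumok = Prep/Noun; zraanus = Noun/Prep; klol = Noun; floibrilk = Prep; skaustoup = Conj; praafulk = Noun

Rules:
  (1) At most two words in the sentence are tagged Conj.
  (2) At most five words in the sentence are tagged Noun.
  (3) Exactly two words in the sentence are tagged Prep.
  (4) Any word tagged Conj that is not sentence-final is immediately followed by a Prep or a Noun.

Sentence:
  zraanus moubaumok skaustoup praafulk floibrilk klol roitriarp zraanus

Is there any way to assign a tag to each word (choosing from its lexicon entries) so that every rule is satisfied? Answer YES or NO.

YES

Candidates per position — 1:zraanus {Noun,Prep}; 2:moubaumok {Prep,Noun}; 3:skaustoup {Conj}; 4:praafulk {Noun}; 5:floibrilk {Prep}; 6:klol {Noun}; 7:roitriarp {Noun}; 8:zraanus {Noun,Prep}.
One satisfying assignment: Noun Prep Conj Noun Prep Noun Noun Noun.
Checking: rule 1 ✓; rule 2 ✓; rule 3 ✓; rule 4 ✓.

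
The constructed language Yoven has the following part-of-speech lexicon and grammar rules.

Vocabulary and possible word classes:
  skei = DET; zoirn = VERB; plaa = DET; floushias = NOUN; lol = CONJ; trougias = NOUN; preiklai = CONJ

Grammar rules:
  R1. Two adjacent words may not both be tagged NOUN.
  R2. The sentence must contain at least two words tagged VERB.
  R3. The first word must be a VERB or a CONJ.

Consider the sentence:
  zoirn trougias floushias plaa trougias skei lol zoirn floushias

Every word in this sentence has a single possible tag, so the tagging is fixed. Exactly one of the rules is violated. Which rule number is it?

Fixed tagging: VERB NOUN NOUN DET NOUN DET CONJ VERB NOUN.
Checking each rule: R1 fail, R2 pass, R3 pass.
Only rule 1 fails.

1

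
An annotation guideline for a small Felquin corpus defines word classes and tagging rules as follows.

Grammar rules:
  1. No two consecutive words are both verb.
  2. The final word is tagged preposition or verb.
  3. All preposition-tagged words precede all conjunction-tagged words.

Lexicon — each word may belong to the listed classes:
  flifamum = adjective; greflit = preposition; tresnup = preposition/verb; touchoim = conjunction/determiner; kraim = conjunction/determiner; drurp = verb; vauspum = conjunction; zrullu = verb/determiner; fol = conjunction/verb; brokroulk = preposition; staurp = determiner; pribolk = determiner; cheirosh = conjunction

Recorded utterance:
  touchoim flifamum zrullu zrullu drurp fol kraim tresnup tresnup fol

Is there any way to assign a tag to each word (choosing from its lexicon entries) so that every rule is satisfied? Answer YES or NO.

NO

Candidates per position — 1:touchoim {conjunction,determiner}; 2:flifamum {adjective}; 3:zrullu {verb,determiner}; 4:zrullu {verb,determiner}; 5:drurp {verb}; 6:fol {conjunction,verb}; 7:kraim {conjunction,determiner}; 8:tresnup {preposition,verb}; 9:tresnup {preposition,verb}; 10:fol {conjunction,verb}.
Every candidate sequence violates at least one rule; no consistent tagging exists.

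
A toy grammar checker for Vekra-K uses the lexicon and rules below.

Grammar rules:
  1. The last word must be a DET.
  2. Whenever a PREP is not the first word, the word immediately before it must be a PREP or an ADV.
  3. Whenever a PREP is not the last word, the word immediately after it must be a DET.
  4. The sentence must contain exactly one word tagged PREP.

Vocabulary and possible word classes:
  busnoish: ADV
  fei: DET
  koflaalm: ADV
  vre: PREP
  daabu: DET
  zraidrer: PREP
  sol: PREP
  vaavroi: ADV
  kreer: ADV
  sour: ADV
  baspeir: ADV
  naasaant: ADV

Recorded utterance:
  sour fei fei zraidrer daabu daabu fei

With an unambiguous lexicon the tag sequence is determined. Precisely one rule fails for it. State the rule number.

Fixed tagging: ADV DET DET PREP DET DET DET.
Rule check: R1 ok, R2 fails, R3 ok, R4 ok.
Only rule 2 fails.

2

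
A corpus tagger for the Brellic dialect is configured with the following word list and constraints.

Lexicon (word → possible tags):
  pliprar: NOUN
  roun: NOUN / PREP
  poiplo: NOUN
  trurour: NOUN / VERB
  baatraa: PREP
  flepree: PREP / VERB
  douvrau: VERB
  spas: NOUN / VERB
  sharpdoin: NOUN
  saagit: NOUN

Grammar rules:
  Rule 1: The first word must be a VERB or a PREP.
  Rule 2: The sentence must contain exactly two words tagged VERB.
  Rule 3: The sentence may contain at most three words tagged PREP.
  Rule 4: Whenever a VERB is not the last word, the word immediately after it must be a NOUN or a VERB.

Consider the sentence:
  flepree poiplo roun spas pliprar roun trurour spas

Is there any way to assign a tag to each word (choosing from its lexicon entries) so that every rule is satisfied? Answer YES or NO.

Candidates per position — 1:flepree {PREP,VERB}; 2:poiplo {NOUN}; 3:roun {NOUN,PREP}; 4:spas {NOUN,VERB}; 5:pliprar {NOUN}; 6:roun {NOUN,PREP}; 7:trurour {NOUN,VERB}; 8:spas {NOUN,VERB}.
One satisfying assignment: VERB NOUN PREP NOUN NOUN PREP VERB NOUN.
Verifying each rule — rule 1 holds; rule 2 holds; rule 3 holds; rule 4 holds.

YES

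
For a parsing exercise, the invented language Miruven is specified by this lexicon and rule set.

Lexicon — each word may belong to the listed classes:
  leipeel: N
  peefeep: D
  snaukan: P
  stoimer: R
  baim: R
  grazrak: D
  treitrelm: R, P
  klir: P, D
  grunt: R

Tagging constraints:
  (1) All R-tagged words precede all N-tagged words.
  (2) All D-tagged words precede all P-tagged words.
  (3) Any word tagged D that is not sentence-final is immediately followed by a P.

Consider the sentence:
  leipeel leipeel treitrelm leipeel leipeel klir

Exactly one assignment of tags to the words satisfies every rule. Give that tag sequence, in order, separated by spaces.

N N P N N P

Candidates per position — 1:leipeel {N}; 2:leipeel {N}; 3:treitrelm {R,P}; 4:leipeel {N}; 5:leipeel {N}; 6:klir {P,D}.
If word 3 were R, no tagging could satisfy rule 1; so word 3 is P.
If word 6 were D, no tagging could satisfy rule 2; so word 6 is P.
The unique satisfying tagging is: N N P N N P.
Checking: rule 1 satisfied; rule 2 satisfied; rule 3 satisfied.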